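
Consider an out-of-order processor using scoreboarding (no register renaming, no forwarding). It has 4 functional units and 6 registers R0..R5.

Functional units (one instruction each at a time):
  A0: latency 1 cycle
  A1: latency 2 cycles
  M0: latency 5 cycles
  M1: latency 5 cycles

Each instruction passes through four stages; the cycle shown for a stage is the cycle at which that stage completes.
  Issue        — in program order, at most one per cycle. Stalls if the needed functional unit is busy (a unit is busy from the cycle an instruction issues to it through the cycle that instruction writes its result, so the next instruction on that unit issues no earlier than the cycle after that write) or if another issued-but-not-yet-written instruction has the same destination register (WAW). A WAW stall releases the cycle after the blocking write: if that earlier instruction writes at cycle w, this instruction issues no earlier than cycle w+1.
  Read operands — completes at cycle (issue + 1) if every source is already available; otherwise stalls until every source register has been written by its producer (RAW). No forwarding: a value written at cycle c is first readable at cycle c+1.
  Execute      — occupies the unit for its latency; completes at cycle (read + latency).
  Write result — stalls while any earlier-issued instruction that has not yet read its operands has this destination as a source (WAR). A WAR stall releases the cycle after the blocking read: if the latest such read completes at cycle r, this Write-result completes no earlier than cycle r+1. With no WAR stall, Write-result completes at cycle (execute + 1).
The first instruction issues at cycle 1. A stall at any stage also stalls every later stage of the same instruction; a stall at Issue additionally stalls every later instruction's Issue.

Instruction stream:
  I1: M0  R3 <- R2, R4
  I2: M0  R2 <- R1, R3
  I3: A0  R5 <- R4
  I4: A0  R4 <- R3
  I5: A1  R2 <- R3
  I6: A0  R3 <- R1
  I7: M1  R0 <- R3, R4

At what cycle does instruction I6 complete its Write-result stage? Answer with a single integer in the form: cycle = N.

[I1] 1/2/7/8
[I2] 9/10/15/16  (struct: M0 busy until I1 writes@8)
[I3] 10/11/12/13
[I4] 14/15/16/17  (struct: A0 busy until I3 writes@13)
[I5] 17/18/20/21  (WAW R2: wait I2 write@16)
[I6] 18/19/20/21
[I7] 19/22/27/28  (RAW R3: wait I6 write@21)

cycle = 21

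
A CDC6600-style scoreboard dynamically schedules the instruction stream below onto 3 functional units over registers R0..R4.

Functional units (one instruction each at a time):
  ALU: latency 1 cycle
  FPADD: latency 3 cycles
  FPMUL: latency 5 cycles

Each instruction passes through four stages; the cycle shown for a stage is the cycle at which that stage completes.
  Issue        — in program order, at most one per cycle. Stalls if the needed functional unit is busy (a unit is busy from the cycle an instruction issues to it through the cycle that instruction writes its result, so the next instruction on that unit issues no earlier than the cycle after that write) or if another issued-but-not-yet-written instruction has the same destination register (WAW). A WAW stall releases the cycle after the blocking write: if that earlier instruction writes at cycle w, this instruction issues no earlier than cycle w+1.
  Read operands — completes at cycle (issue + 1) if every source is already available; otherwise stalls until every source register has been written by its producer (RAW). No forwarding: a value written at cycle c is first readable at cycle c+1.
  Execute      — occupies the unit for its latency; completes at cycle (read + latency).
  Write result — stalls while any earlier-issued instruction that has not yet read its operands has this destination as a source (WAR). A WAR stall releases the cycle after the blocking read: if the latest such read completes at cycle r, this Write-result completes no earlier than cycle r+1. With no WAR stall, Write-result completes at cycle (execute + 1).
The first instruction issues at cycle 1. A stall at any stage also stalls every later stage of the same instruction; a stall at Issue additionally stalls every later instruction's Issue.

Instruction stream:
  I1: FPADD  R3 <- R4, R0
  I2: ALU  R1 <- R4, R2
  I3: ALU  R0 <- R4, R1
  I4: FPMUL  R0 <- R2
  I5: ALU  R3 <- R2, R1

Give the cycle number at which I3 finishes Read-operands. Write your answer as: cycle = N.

t=1  I1 dispatched to FPADD
t=2  I1 operands ready; I2 dispatched to ALU
t=3  I2 operands ready
t=4  I2 complete
t=5  I1 complete; R1←I2
t=6  R3←I1; I3 dispatched to ALU
t=7  I3 operands ready
t=8  I3 complete
t=9  R0←I3
t=10  I4 dispatched to FPMUL
t=11  I4 operands ready; I5 dispatched to ALU
t=12  I5 operands ready
t=13  I5 complete
t=14  R3←I5
t=16  I4 complete
t=17  R0←I4

cycle = 7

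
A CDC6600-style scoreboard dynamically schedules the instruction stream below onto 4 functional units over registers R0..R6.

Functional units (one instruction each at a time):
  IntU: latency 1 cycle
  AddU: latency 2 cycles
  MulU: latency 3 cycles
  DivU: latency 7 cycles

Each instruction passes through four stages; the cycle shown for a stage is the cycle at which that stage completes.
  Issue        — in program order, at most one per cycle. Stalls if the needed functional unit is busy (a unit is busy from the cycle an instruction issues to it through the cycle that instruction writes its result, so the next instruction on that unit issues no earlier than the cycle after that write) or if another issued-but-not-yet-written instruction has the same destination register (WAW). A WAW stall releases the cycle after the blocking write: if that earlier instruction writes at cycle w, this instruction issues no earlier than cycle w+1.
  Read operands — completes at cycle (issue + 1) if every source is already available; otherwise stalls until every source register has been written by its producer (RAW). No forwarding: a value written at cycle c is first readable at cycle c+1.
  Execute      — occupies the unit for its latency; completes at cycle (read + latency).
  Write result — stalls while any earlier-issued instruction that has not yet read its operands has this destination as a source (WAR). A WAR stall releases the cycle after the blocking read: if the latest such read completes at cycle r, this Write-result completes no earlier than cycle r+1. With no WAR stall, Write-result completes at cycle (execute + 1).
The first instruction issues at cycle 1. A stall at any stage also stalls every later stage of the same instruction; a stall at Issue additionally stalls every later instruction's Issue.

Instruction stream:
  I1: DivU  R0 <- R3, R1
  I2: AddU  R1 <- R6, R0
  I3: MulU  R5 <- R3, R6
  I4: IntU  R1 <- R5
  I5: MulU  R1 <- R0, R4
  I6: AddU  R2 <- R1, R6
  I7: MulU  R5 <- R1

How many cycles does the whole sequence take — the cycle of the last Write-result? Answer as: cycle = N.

cycle = 30

  I1 | 1 | 2 | 9 | 10
  I2 | 2 | 11 | 13 | 14   RAW R0: wait I1 write@10
  I3 | 3 | 4 | 7 | 8
  I4 | 15 | 16 | 17 | 18   WAW R1: wait I2 write@14
  I5 | 19 | 20 | 23 | 24   WAW R1: wait I4 write@18
  I6 | 20 | 25 | 27 | 28   RAW R1: wait I5 write@24
  I7 | 25 | 26 | 29 | 30   struct: MulU busy until I5 writes@24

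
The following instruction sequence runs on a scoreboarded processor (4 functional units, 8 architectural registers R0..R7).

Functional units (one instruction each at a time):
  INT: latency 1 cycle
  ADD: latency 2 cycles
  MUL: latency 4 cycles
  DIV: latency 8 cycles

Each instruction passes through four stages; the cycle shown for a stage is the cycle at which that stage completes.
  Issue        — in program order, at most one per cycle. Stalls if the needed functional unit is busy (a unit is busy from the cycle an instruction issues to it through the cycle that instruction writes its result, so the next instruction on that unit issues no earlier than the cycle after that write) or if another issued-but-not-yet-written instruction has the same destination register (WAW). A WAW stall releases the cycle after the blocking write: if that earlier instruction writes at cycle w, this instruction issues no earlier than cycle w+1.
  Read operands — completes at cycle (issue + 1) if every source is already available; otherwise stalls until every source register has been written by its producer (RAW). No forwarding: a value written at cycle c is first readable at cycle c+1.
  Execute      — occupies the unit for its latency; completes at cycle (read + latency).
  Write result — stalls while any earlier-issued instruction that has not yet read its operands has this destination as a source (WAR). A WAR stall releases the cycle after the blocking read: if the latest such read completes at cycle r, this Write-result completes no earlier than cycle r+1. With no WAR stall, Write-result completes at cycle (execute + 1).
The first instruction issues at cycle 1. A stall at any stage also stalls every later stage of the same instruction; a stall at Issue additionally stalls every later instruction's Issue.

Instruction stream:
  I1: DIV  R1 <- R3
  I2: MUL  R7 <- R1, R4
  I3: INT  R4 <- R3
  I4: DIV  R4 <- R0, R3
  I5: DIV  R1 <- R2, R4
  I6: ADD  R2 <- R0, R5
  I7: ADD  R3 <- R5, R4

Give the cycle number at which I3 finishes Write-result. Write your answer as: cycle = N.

cycle = 13

  I1 | 1 | 2 | 10 | 11
  I2 | 2 | 12 | 16 | 17   RAW R1: wait I1 write@11
  I3 | 3 | 4 | 5 | 13   WAR R4: wait I2 read@12
  I4 | 14 | 15 | 23 | 24   WAW R4: wait I3 write@13
  I5 | 25 | 26 | 34 | 35   struct: DIV busy until I4 writes@24
  I6 | 26 | 27 | 29 | 30
  I7 | 31 | 32 | 34 | 35   struct: ADD busy until I6 writes@30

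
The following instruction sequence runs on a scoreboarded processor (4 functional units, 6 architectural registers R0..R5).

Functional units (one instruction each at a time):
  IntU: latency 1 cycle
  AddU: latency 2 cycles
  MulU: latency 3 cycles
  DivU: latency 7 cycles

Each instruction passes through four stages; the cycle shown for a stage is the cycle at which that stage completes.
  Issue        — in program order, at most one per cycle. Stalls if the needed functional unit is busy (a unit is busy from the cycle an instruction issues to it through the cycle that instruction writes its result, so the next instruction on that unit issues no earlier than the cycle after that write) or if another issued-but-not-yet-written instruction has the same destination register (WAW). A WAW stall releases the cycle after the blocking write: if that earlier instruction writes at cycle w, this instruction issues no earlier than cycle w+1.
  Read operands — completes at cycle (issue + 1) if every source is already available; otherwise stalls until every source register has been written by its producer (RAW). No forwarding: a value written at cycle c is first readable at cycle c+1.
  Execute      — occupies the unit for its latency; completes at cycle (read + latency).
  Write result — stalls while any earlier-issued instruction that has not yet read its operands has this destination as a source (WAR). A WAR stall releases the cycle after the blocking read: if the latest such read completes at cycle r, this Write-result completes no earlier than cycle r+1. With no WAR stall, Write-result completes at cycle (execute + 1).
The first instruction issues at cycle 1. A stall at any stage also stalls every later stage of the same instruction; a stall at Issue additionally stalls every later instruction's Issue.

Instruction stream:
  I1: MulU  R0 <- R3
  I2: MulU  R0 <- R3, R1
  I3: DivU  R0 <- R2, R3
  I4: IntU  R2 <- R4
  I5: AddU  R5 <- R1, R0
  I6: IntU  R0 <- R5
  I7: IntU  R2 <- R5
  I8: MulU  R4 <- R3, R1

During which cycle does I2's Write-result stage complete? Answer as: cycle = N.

cycle = 12

[1] I1→MulU
[2] I1 RO
[5] I1 EX
[6] I1 WR R0
[7] I2→MulU
[8] I2 RO
[11] I2 EX
[12] I2 WR R0
[13] I3→DivU
[14] I3 RO, I4→IntU
[15] I4 RO, I5→AddU
[16] I4 EX
[17] I4 WR R2
[21] I3 EX
[22] I3 WR R0
[23] I5 RO, I6→IntU
[25] I5 EX
[26] I5 WR R5
[27] I6 RO
[28] I6 EX
[29] I6 WR R0
[30] I7→IntU
[31] I7 RO, I8→MulU
[32] I7 EX, I8 RO
[33] I7 WR R2
[35] I8 EX
[36] I8 WR R4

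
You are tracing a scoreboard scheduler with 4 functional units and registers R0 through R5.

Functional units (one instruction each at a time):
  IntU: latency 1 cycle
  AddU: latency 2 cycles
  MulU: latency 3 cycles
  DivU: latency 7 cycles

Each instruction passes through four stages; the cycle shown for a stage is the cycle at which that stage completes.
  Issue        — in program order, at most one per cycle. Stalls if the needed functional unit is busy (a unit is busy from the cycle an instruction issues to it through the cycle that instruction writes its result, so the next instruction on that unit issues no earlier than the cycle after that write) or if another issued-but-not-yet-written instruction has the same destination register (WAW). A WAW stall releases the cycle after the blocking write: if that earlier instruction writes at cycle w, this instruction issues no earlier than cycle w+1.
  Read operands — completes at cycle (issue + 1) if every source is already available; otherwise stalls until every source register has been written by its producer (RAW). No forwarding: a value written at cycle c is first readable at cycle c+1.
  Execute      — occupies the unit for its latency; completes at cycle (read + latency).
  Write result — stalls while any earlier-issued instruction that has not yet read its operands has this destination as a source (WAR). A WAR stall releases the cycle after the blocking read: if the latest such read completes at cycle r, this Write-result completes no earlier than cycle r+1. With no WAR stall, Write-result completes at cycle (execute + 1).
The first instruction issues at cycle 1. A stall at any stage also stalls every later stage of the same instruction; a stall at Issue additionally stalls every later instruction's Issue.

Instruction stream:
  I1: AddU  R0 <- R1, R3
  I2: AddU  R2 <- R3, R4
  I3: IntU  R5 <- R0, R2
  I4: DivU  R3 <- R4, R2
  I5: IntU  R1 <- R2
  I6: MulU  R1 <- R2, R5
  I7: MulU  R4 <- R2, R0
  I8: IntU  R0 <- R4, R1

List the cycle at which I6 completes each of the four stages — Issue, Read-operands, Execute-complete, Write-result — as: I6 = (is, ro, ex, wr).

I1  is:1  ro:2  ex:4  wr:5
I2  is:6  ro:7  ex:9  wr:10  — struct: AddU busy until I1 writes@5
I3  is:7  ro:11  ex:12  wr:13  — RAW R2: wait I2 write@10
I4  is:8  ro:11  ex:18  wr:19  — RAW R2: wait I2 write@10
I5  is:14  ro:15  ex:16  wr:17  — struct: IntU busy until I3 writes@13
I6  is:18  ro:19  ex:22  wr:23  — WAW R1: wait I5 write@17
I7  is:24  ro:25  ex:28  wr:29  — struct: MulU busy until I6 writes@23
I8  is:25  ro:30  ex:31  wr:32  — RAW R4: wait I7 write@29

I6 = (18, 19, 22, 23)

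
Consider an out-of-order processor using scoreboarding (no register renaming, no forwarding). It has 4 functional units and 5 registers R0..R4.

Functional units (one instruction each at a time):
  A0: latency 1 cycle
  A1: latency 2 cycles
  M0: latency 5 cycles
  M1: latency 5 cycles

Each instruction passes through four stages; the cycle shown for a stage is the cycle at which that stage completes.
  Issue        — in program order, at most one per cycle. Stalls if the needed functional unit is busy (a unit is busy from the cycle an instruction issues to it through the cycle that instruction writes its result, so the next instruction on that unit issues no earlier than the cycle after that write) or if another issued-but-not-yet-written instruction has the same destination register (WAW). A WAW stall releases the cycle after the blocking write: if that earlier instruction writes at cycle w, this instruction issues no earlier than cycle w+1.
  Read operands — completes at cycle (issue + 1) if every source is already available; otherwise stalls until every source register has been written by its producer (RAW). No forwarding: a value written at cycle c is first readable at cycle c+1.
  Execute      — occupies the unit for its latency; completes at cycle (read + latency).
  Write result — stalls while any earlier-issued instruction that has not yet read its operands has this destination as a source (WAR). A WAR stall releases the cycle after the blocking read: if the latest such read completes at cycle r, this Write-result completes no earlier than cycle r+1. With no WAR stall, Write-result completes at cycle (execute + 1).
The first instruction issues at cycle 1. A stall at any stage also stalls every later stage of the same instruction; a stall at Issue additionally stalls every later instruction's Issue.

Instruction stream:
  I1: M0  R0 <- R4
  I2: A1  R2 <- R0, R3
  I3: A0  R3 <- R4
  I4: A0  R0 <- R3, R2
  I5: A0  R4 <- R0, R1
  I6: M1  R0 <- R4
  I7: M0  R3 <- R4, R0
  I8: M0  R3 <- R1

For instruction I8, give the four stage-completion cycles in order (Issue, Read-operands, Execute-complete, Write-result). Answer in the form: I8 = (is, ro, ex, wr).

I8 = (34, 35, 40, 41)

I1  is:1  ro:2  ex:7  wr:8
I2  is:2  ro:9  ex:11  wr:12  — RAW R0: wait I1 write@8
I3  is:3  ro:4  ex:5  wr:10  — WAR R3: wait I2 read@9
I4  is:11  ro:13  ex:14  wr:15  — struct: A0 busy until I3 writes@10, RAW R2: wait I2 write@12
I5  is:16  ro:17  ex:18  wr:19  — struct: A0 busy until I4 writes@15
I6  is:17  ro:20  ex:25  wr:26  — RAW R4: wait I5 write@19
I7  is:18  ro:27  ex:32  wr:33  — RAW R0: wait I6 write@26
I8  is:34  ro:35  ex:40  wr:41  — struct: M0 busy until I7 writes@33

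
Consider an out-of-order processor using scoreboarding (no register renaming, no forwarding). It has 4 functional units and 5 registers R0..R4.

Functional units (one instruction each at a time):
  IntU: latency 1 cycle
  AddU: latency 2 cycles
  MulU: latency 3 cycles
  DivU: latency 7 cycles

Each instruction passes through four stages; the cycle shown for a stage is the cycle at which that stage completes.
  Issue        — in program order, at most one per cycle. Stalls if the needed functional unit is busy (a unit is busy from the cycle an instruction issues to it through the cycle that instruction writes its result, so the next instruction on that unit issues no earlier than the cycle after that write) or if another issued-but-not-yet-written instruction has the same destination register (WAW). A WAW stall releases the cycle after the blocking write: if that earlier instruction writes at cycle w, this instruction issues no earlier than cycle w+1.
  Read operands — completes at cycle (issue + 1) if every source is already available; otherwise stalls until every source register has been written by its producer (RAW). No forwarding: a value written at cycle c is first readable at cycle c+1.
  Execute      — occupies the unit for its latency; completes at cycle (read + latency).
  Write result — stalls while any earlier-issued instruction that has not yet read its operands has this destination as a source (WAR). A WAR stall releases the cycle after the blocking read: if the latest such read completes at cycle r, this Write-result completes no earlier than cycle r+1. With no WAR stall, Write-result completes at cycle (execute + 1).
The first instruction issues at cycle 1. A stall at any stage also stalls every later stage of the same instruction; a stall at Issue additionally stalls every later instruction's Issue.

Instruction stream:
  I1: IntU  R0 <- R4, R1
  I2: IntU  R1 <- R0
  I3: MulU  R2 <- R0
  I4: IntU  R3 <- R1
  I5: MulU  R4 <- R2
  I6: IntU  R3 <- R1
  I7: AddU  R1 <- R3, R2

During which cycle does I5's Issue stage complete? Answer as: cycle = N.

cycle = 12

1) issue 1, read 2, done 3, write 4
2) issue 5, read 6, done 7, write 8  <struct: IntU busy until I1 writes@4>
3) issue 6, read 7, done 10, write 11
4) issue 9, read 10, done 11, write 12  <struct: IntU busy until I2 writes@8>
5) issue 12, read 13, done 16, write 17  <struct: MulU busy until I3 writes@11>
6) issue 13, read 14, done 15, write 16
7) issue 14, read 17, done 19, write 20  <RAW R3: wait I6 write@16>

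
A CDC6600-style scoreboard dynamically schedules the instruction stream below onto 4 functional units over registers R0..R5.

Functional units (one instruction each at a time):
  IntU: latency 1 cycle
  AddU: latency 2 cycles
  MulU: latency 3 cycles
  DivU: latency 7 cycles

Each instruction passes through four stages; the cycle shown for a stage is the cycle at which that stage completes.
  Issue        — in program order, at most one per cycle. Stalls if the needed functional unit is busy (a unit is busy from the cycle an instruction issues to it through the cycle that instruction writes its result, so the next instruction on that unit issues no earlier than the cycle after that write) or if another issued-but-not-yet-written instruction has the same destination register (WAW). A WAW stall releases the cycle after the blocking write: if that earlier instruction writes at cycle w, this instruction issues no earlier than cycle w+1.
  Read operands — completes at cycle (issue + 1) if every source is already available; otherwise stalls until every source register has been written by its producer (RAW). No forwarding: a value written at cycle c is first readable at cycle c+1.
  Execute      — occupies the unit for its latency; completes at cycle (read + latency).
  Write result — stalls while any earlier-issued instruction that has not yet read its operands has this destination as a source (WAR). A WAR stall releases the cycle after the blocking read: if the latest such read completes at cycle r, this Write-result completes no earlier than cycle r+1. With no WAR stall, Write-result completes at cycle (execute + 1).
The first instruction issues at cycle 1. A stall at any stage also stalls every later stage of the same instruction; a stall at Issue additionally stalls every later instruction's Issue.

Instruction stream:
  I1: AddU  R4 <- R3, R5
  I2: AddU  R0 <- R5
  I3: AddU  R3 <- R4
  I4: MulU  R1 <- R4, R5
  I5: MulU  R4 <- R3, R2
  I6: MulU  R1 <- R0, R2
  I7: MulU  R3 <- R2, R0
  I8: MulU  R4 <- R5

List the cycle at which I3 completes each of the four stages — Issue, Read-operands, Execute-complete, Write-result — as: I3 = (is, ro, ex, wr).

I1: IS=1 RO=2 EX=4 WR=5
I2: IS=6 RO=7 EX=9 WR=10  [struct: AddU busy until I1 writes@5]
I3: IS=11 RO=12 EX=14 WR=15  [struct: AddU busy until I2 writes@10]
I4: IS=12 RO=13 EX=16 WR=17
I5: IS=18 RO=19 EX=22 WR=23  [struct: MulU busy until I4 writes@17]
I6: IS=24 RO=25 EX=28 WR=29  [struct: MulU busy until I5 writes@23]
I7: IS=30 RO=31 EX=34 WR=35  [struct: MulU busy until I6 writes@29]
I8: IS=36 RO=37 EX=40 WR=41  [struct: MulU busy until I7 writes@35]

I3 = (11, 12, 14, 15)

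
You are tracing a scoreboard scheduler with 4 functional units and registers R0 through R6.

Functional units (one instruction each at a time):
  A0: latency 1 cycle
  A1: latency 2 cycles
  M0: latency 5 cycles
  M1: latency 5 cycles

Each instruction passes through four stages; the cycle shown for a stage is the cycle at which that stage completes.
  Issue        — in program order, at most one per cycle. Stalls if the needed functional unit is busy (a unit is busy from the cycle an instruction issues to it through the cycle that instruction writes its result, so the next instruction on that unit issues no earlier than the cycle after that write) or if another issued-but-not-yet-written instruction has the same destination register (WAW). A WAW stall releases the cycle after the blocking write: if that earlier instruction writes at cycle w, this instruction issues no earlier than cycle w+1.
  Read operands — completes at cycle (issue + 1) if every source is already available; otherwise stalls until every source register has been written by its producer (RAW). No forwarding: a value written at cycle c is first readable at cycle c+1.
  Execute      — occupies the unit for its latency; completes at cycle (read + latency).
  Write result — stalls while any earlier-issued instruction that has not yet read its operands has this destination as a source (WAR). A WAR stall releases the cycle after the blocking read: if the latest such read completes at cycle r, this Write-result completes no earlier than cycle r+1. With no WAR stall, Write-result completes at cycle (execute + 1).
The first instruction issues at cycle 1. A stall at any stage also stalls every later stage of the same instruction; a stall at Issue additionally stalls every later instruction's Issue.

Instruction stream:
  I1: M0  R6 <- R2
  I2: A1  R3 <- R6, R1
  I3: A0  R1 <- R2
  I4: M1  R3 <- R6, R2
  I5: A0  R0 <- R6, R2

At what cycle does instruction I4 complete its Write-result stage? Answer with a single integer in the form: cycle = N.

I1: IS=1 RO=2 EX=7 WR=8
I2: IS=2 RO=9 EX=11 WR=12  [RAW R6: wait I1 write@8]
I3: IS=3 RO=4 EX=5 WR=10  [WAR R1: wait I2 read@9]
I4: IS=13 RO=14 EX=19 WR=20  [WAW R3: wait I2 write@12]
I5: IS=14 RO=15 EX=16 WR=17

cycle = 20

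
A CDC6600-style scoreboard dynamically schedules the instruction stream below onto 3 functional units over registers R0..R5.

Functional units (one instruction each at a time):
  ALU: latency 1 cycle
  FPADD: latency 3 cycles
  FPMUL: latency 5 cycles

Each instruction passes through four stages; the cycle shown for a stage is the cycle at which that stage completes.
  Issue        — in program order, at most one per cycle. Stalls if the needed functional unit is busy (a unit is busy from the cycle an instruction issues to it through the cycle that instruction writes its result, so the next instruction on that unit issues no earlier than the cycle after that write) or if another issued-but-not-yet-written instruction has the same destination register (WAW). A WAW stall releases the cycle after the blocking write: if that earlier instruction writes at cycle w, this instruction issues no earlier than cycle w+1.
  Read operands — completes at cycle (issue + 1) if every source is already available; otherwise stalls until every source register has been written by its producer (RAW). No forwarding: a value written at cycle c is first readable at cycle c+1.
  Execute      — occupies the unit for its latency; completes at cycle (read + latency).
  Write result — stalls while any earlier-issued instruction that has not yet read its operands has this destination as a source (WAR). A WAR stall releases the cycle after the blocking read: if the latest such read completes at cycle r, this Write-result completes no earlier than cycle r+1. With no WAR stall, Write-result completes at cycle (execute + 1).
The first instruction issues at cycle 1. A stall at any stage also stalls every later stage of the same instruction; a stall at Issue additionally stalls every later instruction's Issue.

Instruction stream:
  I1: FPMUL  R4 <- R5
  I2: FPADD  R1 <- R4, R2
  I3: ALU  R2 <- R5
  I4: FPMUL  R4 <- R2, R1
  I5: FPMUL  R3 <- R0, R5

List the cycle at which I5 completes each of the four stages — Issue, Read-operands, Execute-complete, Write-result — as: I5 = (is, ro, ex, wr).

[1] I1 dispatched to FPMUL
[2] I1 operands ready · I2 dispatched to FPADD
[3] I3 dispatched to ALU
[4] I3 operands ready
[5] I3 complete
[7] I1 complete
[8] R4←I1
[9] I2 operands ready · I4 dispatched to FPMUL
[10] R2←I3
[12] I2 complete
[13] R1←I2
[14] I4 operands ready
[19] I4 complete
[20] R4←I4
[21] I5 dispatched to FPMUL
[22] I5 operands ready
[27] I5 complete
[28] R3←I5

I5 = (21, 22, 27, 28)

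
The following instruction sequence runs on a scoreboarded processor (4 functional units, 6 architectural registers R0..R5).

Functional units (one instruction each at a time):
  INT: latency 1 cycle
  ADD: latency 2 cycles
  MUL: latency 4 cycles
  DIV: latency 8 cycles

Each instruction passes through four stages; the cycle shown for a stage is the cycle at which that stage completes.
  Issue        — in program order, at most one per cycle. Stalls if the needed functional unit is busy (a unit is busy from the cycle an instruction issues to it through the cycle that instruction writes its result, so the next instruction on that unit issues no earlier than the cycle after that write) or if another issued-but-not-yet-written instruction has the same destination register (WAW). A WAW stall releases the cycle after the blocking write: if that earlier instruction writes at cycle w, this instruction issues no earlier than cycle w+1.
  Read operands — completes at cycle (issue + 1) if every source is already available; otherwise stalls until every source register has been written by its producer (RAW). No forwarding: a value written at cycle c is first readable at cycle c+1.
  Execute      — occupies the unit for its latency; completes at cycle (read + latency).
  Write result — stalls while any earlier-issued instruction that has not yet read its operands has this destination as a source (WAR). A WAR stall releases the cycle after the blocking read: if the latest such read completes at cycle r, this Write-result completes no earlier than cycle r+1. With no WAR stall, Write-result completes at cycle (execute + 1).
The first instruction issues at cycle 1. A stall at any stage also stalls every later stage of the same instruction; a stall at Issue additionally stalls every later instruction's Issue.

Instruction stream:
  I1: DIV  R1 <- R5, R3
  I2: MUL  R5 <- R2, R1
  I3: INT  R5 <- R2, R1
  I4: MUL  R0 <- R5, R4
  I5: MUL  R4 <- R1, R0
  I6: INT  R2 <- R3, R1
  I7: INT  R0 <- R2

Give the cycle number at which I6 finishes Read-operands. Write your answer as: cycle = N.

I1: IS=1 RO=2 EX=10 WR=11
I2: IS=2 RO=12 EX=16 WR=17  [RAW R1: wait I1 write@11]
I3: IS=18 RO=19 EX=20 WR=21  [WAW R5: wait I2 write@17]
I4: IS=19 RO=22 EX=26 WR=27  [RAW R5: wait I3 write@21]
I5: IS=28 RO=29 EX=33 WR=34  [struct: MUL busy until I4 writes@27]
I6: IS=29 RO=30 EX=31 WR=32
I7: IS=33 RO=34 EX=35 WR=36  [struct: INT busy until I6 writes@32]

cycle = 30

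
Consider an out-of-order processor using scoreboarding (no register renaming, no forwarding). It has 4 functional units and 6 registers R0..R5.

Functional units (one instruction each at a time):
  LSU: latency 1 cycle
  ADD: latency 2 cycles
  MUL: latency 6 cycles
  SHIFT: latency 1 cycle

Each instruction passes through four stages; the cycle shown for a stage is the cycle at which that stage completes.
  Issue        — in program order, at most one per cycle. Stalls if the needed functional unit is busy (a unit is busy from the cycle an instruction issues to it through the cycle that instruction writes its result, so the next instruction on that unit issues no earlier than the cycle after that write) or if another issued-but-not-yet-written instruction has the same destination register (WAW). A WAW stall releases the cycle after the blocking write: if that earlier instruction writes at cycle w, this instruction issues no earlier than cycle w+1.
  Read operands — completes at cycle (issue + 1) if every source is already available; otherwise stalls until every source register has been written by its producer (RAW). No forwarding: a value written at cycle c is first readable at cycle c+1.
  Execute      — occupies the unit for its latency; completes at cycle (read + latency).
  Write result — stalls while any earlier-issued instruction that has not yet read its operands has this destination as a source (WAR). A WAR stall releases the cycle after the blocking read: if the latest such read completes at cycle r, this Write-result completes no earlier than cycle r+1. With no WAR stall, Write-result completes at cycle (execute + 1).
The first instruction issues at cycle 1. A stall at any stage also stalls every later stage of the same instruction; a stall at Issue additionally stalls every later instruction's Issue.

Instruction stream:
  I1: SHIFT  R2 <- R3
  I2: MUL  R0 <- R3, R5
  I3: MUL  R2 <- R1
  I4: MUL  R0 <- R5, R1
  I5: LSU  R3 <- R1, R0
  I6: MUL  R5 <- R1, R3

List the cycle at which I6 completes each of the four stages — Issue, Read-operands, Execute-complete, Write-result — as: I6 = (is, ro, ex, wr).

I1 -> (1, 2, 3, 4)
I2 -> (2, 3, 9, 10)
I3 -> (11, 12, 18, 19)  // struct: MUL busy until I2 writes@10
I4 -> (20, 21, 27, 28)  // struct: MUL busy until I3 writes@19
I5 -> (21, 29, 30, 31)  // RAW R0: wait I4 write@28
I6 -> (29, 32, 38, 39)  // struct: MUL busy until I4 writes@28, RAW R3: wait I5 write@31

I6 = (29, 32, 38, 39)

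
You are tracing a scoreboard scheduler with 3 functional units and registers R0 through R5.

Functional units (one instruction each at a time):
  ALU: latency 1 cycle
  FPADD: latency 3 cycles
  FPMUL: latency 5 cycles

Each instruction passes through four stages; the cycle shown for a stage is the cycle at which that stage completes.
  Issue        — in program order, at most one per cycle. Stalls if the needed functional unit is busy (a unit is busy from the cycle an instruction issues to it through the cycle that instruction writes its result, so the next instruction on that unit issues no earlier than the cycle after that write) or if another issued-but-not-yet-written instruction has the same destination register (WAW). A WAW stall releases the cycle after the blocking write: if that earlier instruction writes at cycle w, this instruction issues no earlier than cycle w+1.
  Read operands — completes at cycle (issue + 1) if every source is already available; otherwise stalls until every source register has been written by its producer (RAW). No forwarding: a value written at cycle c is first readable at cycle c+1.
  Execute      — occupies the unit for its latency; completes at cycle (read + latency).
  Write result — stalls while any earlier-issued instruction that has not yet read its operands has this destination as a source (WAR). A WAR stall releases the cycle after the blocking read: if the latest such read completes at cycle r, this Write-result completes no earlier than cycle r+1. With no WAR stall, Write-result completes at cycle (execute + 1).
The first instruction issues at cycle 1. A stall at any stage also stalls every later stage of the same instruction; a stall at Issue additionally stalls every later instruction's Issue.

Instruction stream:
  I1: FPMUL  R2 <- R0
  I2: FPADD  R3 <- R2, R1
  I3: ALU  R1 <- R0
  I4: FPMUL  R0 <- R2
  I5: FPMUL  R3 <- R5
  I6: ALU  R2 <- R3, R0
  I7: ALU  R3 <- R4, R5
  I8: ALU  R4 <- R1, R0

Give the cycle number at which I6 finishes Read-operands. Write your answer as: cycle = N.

cycle = 25

[I1] 1/2/7/8
[I2] 2/9/12/13  (RAW R2: wait I1 write@8)
[I3] 3/4/5/10  (WAR R1: wait I2 read@9)
[I4] 9/10/15/16  (struct: FPMUL busy until I1 writes@8)
[I5] 17/18/23/24  (struct: FPMUL busy until I4 writes@16)
[I6] 18/25/26/27  (RAW R3: wait I5 write@24)
[I7] 28/29/30/31  (struct: ALU busy until I6 writes@27)
[I8] 32/33/34/35  (struct: ALU busy until I7 writes@31)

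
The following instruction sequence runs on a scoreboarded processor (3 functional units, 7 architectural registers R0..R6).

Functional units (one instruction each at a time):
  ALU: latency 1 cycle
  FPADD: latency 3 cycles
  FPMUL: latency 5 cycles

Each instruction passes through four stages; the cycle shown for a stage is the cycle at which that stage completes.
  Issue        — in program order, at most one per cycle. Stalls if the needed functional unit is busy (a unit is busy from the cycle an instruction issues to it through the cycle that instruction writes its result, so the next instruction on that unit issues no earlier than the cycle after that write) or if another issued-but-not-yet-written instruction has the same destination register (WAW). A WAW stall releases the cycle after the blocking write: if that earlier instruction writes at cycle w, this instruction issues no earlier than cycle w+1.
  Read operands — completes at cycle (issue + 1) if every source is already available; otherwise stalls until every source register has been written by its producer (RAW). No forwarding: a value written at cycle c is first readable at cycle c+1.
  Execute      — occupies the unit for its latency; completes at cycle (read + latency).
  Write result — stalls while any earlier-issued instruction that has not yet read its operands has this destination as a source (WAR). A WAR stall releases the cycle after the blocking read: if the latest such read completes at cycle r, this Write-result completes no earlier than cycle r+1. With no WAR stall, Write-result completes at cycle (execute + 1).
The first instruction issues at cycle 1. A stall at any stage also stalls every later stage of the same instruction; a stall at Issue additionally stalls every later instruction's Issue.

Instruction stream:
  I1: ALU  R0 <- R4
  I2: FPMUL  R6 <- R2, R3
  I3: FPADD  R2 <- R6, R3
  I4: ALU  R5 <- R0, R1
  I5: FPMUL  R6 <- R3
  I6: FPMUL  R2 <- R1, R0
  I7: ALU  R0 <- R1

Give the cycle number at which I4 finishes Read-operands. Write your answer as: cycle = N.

[1] I1 dispatched to ALU
[2] I1 operands ready; I2 dispatched to FPMUL
[3] I1 complete; I2 operands ready; I3 dispatched to FPADD
[4] R0←I1
[5] I4 dispatched to ALU
[6] I4 operands ready
[7] I4 complete
[8] I2 complete; R5←I4
[9] R6←I2
[10] I3 operands ready; I5 dispatched to FPMUL
[11] I5 operands ready
[13] I3 complete
[14] R2←I3
[16] I5 complete
[17] R6←I5
[18] I6 dispatched to FPMUL
[19] I6 operands ready; I7 dispatched to ALU
[20] I7 operands ready
[21] I7 complete
[22] R0←I7
[24] I6 complete
[25] R2←I6

cycle = 6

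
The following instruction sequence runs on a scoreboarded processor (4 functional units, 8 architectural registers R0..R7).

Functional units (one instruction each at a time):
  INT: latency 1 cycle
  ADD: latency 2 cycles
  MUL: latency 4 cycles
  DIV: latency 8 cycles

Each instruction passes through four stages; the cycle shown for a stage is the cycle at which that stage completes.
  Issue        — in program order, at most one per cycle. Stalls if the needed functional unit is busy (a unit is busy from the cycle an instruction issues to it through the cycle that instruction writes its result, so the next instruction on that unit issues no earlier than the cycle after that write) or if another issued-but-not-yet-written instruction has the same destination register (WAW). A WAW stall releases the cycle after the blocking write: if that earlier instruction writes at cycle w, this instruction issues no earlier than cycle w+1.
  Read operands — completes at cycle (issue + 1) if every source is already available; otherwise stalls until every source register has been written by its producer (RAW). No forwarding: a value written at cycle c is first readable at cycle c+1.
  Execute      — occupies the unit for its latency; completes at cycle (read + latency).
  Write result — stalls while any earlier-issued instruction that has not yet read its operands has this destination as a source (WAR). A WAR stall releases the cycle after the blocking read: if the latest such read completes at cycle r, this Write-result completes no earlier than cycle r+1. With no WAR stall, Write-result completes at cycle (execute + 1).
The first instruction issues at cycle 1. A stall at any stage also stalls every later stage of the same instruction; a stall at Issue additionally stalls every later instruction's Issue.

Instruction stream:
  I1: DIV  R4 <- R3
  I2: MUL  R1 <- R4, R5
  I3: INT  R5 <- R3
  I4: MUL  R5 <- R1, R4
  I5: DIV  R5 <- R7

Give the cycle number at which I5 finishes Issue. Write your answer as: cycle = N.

cycle = 25

c1: I1 dispatched to DIV
c2: I1 operands ready · I2 dispatched to MUL
c3: I3 dispatched to INT
c4: I3 operands ready
c5: I3 complete
c10: I1 complete
c11: R4←I1
c12: I2 operands ready
c13: R5←I3
c16: I2 complete
c17: R1←I2
c18: I4 dispatched to MUL
c19: I4 operands ready
c23: I4 complete
c24: R5←I4
c25: I5 dispatched to DIV
c26: I5 operands ready
c34: I5 complete
c35: R5←I5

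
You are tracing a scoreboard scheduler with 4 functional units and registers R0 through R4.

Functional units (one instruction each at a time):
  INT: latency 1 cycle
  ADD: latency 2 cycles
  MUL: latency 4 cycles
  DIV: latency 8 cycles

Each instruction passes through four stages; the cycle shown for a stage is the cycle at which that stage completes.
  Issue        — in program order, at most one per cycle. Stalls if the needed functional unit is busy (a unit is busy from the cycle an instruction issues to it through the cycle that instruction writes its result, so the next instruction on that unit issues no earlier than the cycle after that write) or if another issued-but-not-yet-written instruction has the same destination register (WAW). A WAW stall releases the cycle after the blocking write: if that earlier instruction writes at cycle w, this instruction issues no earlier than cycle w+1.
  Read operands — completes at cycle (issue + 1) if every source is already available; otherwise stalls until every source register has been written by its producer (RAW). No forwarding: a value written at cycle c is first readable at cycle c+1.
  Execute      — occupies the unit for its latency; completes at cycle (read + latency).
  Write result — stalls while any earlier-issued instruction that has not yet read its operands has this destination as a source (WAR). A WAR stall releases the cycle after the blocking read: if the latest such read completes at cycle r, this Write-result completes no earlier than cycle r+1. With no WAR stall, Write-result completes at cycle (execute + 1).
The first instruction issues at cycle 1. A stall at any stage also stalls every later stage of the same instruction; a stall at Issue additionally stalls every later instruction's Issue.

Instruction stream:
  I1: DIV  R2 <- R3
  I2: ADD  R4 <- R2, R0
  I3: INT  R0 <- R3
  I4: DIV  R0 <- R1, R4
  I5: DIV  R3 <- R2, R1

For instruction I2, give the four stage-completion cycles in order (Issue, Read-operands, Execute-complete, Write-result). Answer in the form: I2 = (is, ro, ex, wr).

1) issue 1, read 2, done 10, write 11
2) issue 2, read 12, done 14, write 15  <RAW R2: wait I1 write@11>
3) issue 3, read 4, done 5, write 13  <WAR R0: wait I2 read@12>
4) issue 14, read 16, done 24, write 25  <WAW R0: wait I3 write@13 / RAW R4: wait I2 write@15>
5) issue 26, read 27, done 35, write 36  <struct: DIV busy until I4 writes@25>

I2 = (2, 12, 14, 15)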